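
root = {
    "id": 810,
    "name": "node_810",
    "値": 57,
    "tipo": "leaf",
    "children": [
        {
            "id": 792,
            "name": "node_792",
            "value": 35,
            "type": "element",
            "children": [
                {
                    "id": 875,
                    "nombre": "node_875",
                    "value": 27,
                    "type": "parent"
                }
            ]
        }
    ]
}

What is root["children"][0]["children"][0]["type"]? "parent"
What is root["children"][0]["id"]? 792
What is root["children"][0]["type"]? "element"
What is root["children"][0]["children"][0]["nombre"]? "node_875"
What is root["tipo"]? "leaf"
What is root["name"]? "node_810"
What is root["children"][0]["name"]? "node_792"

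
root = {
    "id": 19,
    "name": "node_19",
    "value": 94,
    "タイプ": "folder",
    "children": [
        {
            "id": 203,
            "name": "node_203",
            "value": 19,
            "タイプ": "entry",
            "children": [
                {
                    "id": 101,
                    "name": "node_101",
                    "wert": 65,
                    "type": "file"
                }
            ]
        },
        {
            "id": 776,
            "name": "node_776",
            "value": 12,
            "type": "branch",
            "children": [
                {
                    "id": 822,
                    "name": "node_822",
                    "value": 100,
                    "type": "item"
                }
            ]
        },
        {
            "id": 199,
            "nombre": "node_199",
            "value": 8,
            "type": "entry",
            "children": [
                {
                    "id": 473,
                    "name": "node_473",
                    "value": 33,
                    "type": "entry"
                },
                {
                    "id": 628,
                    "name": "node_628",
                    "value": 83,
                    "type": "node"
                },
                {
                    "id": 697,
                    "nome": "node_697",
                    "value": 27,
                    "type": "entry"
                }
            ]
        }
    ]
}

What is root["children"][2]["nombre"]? "node_199"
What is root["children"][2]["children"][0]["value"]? 33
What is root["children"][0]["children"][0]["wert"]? 65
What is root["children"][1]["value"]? 12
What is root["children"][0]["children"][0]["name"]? "node_101"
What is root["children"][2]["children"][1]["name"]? "node_628"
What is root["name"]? "node_19"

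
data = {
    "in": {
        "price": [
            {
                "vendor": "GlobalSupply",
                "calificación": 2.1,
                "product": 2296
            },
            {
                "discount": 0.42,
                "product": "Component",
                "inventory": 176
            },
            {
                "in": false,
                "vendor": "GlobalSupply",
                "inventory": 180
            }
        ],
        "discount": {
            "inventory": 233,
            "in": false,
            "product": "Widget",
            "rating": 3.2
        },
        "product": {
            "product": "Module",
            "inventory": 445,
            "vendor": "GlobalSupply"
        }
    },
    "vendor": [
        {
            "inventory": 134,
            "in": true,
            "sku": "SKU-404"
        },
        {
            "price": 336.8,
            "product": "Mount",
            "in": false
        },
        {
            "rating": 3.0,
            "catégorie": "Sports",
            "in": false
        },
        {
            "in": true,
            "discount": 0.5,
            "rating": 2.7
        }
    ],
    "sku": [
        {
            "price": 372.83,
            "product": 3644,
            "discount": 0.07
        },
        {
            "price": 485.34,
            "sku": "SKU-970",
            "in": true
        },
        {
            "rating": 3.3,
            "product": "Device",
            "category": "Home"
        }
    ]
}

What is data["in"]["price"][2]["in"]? False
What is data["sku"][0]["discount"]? 0.07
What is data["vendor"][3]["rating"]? 2.7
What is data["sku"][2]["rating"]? 3.3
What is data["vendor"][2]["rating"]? 3.0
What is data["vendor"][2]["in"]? False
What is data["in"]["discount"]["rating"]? 3.2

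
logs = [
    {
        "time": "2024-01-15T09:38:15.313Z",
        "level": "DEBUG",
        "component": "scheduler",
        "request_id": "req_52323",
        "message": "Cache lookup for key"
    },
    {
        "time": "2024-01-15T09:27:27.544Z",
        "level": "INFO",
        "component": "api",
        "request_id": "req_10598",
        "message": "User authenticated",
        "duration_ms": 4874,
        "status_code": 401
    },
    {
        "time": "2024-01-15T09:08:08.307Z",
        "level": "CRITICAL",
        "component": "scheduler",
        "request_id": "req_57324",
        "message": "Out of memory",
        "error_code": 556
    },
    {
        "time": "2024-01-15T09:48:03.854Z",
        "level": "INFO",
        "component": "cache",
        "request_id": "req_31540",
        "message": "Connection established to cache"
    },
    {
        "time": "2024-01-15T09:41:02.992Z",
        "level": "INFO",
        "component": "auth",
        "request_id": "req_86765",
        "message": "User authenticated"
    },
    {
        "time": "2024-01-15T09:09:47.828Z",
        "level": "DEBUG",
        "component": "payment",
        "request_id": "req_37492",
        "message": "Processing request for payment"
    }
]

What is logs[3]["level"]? "INFO"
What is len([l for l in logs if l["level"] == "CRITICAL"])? 1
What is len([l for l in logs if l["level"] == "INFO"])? 3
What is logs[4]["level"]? "INFO"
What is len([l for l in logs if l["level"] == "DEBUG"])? 2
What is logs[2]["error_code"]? 556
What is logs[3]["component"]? "cache"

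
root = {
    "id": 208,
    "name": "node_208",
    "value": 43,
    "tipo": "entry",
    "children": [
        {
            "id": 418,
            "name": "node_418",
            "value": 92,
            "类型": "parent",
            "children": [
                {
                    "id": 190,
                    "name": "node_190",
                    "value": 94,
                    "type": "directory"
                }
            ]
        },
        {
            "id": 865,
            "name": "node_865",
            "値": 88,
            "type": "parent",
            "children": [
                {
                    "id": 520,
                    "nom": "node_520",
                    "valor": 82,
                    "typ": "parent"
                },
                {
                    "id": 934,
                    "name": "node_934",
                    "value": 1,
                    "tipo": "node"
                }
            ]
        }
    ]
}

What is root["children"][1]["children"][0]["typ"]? "parent"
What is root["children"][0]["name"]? "node_418"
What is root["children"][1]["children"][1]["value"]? 1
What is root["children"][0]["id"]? 418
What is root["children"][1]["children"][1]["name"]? "node_934"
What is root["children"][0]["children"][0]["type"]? "directory"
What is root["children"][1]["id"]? 865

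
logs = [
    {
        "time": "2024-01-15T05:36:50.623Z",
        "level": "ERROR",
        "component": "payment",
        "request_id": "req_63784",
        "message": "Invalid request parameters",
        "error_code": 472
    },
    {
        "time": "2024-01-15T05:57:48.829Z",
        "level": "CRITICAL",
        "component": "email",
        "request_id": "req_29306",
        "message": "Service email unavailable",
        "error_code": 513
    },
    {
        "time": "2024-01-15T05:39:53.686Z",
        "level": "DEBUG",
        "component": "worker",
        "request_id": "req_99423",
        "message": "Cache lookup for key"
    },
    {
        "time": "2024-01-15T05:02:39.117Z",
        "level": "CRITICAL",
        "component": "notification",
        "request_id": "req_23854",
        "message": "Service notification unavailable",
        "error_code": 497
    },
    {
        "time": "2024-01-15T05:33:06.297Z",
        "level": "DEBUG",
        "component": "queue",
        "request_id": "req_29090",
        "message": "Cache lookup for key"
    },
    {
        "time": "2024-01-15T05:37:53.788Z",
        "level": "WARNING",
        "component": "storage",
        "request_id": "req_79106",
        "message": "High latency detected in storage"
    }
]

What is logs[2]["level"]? "DEBUG"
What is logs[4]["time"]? "2024-01-15T05:33:06.297Z"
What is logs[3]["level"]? "CRITICAL"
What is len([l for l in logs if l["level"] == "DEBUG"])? 2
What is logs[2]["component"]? "worker"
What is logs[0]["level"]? "ERROR"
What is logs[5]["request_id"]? "req_79106"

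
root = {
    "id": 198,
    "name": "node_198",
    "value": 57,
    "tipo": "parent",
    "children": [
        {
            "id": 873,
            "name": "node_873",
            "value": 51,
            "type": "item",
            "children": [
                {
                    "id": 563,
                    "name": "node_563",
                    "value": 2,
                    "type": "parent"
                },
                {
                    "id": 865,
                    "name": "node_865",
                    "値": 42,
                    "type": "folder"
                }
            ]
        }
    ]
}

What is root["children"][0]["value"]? 51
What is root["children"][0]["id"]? 873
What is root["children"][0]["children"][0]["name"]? "node_563"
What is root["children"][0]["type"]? "item"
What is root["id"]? 198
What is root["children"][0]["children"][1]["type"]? "folder"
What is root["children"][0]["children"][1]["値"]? 42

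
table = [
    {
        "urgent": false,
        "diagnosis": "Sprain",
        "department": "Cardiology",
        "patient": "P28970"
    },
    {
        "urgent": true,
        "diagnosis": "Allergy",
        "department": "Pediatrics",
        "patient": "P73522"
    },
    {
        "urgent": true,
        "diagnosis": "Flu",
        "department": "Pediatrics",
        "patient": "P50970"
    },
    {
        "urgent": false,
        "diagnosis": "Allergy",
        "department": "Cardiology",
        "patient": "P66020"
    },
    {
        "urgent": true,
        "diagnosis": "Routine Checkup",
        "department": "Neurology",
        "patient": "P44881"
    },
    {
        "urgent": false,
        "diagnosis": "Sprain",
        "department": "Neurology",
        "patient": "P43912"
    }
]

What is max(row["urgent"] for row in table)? True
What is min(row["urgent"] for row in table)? False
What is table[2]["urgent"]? True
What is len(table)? 6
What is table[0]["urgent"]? False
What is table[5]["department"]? "Neurology"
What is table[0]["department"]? "Cardiology"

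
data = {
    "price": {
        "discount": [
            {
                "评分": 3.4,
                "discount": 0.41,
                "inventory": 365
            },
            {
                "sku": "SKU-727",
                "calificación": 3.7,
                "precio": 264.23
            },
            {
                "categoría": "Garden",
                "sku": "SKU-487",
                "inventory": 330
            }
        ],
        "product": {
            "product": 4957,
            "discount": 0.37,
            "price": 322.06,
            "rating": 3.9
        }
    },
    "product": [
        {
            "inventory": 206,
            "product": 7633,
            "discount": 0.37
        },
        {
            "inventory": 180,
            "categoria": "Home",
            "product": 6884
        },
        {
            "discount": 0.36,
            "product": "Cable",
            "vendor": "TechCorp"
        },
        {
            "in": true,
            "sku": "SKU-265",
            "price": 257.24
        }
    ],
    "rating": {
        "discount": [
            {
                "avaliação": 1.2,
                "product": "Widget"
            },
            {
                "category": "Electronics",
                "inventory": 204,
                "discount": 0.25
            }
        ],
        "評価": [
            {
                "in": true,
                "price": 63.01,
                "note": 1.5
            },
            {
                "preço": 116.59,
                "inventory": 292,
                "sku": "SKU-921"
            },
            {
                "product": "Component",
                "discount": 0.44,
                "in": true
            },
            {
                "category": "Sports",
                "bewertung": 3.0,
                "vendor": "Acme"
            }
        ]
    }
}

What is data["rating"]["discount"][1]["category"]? "Electronics"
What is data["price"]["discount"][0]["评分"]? 3.4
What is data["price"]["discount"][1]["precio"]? 264.23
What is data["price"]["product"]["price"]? 322.06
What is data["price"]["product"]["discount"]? 0.37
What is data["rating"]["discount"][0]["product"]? "Widget"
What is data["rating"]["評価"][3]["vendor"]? "Acme"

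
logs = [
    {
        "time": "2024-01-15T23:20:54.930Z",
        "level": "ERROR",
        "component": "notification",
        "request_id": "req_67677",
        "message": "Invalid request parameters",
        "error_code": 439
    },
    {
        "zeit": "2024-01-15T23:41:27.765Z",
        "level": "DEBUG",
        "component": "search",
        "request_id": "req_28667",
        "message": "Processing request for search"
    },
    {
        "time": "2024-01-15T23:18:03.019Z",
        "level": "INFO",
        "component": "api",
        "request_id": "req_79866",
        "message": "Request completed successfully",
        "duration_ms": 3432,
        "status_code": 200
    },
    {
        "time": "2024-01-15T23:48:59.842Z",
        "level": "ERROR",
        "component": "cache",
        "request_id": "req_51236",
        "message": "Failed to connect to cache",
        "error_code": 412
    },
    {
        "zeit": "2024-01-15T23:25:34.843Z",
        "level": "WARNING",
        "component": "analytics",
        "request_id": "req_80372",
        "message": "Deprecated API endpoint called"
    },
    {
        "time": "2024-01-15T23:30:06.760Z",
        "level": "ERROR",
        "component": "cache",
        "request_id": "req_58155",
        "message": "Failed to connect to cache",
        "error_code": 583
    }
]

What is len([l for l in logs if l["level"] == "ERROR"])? 3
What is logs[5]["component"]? "cache"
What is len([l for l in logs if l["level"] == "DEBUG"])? 1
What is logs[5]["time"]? "2024-01-15T23:30:06.760Z"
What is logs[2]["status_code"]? 200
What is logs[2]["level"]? "INFO"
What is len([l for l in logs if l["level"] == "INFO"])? 1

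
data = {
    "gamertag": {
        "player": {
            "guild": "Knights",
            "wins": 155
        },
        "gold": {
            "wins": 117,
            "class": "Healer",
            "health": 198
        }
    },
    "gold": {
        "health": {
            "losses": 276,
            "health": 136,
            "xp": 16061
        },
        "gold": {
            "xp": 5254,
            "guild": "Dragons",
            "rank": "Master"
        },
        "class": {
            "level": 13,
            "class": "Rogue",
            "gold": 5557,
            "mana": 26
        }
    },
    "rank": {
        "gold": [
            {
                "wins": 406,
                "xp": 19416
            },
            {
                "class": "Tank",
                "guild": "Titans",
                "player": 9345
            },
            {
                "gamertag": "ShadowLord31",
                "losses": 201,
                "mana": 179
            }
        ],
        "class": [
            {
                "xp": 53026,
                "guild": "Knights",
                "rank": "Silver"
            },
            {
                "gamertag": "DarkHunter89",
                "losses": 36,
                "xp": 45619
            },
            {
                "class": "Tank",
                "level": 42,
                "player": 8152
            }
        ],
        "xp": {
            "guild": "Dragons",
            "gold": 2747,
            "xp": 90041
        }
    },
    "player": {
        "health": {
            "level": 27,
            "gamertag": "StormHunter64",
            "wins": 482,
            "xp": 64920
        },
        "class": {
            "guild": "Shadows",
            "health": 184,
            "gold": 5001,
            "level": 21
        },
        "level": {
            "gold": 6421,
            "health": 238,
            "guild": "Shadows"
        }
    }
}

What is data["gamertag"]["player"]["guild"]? "Knights"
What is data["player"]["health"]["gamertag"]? "StormHunter64"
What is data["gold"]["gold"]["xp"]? 5254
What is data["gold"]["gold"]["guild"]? "Dragons"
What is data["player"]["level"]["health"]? 238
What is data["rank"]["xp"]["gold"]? 2747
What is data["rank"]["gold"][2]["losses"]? 201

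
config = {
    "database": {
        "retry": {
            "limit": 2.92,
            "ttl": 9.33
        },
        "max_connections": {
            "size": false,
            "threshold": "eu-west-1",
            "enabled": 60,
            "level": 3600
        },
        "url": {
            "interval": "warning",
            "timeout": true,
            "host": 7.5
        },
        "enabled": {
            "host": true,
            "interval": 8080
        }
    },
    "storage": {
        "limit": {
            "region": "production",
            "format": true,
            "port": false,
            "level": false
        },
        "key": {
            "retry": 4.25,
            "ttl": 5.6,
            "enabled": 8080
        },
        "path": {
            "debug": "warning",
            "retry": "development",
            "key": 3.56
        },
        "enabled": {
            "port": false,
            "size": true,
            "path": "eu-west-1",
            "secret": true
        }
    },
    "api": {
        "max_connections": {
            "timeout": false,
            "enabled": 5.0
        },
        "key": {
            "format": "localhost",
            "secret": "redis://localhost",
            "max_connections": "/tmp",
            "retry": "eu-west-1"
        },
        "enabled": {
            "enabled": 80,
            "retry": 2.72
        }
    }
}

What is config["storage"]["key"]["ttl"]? 5.6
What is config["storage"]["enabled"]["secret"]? True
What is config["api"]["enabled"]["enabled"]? 80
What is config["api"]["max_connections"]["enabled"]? 5.0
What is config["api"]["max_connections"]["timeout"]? False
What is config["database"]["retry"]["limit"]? 2.92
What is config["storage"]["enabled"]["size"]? True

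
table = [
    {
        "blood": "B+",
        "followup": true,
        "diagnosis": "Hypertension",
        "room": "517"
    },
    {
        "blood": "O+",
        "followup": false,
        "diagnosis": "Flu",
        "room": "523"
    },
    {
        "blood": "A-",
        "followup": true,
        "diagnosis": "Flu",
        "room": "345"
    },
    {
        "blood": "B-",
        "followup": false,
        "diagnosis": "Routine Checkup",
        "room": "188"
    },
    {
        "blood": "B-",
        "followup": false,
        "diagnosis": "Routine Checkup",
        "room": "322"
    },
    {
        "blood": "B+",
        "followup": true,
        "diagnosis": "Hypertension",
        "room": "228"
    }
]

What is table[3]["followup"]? False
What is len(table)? 6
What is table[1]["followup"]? False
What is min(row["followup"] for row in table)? False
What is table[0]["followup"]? True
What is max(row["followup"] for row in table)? True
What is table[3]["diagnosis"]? "Routine Checkup"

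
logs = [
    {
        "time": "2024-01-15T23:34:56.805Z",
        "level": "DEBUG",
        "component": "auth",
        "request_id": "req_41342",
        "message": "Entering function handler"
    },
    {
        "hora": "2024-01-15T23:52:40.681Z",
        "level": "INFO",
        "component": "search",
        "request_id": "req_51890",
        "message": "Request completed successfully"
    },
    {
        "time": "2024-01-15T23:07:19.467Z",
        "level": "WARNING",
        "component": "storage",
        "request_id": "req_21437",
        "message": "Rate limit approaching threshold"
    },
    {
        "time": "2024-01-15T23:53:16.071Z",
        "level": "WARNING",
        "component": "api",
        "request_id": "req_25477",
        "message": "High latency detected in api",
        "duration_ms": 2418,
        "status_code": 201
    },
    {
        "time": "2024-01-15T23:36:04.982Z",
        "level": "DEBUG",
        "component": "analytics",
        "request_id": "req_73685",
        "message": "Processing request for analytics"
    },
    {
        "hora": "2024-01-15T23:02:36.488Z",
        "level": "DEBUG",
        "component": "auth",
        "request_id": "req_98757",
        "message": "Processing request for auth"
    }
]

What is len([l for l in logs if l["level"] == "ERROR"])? 0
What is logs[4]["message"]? "Processing request for analytics"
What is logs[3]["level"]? "WARNING"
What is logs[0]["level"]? "DEBUG"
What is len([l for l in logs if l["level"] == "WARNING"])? 2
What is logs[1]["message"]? "Request completed successfully"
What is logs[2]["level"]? "WARNING"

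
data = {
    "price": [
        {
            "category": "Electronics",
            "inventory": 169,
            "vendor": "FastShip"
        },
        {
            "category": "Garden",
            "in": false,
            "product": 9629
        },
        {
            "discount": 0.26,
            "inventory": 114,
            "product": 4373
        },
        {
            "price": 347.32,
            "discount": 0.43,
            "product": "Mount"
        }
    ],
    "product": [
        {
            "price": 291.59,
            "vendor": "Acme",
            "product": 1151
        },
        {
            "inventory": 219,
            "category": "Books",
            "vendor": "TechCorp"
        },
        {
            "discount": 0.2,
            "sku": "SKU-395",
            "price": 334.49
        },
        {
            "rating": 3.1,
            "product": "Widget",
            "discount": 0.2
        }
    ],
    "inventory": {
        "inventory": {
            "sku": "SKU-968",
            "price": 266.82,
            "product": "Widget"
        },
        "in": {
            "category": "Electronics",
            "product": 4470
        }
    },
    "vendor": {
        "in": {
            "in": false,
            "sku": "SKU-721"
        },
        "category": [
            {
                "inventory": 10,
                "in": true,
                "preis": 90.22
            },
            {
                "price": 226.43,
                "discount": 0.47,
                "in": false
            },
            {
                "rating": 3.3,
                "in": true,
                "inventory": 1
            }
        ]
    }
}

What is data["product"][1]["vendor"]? "TechCorp"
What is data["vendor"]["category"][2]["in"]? True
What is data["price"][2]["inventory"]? 114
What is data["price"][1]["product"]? 9629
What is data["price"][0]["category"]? "Electronics"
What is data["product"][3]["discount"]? 0.2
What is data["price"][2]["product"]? 4373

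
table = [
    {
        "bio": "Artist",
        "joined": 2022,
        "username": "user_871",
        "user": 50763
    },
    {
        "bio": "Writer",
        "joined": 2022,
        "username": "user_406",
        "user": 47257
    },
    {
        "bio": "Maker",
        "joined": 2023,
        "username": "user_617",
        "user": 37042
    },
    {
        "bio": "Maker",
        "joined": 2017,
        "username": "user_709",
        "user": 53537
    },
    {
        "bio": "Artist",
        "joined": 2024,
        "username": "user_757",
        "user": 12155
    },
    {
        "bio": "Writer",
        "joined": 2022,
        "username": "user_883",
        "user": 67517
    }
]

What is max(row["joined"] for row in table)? 2024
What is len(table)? 6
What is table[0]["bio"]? "Artist"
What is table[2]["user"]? 37042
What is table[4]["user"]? 12155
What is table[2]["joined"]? 2023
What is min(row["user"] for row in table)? 12155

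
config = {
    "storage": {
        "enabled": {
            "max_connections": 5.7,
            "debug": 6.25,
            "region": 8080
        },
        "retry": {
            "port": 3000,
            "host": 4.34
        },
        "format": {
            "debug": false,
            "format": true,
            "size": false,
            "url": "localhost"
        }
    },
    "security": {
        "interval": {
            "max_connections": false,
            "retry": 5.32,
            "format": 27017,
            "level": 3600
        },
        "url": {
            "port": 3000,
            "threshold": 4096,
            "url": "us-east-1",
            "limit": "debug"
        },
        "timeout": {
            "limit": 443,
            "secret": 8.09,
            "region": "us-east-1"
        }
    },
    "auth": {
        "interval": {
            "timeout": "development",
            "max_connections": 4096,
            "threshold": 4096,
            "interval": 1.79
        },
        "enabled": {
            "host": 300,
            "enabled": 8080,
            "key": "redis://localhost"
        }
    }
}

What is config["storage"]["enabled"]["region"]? 8080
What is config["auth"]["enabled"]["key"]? "redis://localhost"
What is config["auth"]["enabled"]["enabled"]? 8080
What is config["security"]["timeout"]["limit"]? 443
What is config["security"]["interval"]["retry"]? 5.32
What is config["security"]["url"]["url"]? "us-east-1"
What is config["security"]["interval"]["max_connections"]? False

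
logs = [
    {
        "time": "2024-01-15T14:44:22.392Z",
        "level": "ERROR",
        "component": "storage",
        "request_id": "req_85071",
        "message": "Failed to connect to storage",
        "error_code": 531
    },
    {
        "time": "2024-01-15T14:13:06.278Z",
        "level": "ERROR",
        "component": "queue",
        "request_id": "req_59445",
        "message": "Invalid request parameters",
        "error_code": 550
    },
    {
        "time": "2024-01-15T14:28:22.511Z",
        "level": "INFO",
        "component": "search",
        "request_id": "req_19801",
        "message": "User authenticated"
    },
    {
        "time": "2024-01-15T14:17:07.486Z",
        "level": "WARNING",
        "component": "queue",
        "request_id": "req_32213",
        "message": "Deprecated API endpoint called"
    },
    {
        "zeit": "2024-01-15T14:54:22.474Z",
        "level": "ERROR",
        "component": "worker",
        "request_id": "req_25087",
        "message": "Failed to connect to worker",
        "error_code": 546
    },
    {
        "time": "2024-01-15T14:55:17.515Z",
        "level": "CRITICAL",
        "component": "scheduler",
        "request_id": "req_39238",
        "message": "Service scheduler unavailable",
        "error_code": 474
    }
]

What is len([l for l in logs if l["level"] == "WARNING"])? 1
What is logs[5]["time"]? "2024-01-15T14:55:17.515Z"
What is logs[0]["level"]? "ERROR"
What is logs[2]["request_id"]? "req_19801"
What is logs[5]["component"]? "scheduler"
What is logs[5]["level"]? "CRITICAL"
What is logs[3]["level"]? "WARNING"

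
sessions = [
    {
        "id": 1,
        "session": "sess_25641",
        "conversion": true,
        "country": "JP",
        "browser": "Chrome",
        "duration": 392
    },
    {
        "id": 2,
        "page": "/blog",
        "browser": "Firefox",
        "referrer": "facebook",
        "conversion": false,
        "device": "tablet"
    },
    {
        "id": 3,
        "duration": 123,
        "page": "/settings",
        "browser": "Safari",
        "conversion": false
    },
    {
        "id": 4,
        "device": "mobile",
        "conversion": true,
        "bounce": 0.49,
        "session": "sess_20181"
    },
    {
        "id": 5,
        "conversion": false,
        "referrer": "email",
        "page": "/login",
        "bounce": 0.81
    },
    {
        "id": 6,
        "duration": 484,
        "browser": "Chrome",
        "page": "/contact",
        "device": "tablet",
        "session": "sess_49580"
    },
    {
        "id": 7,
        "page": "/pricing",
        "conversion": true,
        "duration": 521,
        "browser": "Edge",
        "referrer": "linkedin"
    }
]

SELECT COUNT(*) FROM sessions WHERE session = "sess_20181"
1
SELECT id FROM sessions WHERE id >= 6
[6, 7]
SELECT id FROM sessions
[1, 2, 3, 4, 5, 6, 7]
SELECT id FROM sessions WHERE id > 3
[4, 5, 6, 7]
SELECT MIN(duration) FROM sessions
123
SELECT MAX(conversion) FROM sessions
True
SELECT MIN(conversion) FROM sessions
False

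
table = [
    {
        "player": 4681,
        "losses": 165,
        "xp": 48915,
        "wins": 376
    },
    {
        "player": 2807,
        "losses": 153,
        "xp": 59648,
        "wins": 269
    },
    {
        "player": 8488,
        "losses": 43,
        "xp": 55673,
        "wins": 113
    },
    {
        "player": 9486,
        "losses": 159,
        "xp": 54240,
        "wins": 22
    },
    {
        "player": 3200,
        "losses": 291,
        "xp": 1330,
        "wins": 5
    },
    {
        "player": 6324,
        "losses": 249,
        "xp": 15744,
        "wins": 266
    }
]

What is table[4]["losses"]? 291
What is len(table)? 6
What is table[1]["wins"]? 269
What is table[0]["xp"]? 48915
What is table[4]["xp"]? 1330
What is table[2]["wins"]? 113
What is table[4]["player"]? 3200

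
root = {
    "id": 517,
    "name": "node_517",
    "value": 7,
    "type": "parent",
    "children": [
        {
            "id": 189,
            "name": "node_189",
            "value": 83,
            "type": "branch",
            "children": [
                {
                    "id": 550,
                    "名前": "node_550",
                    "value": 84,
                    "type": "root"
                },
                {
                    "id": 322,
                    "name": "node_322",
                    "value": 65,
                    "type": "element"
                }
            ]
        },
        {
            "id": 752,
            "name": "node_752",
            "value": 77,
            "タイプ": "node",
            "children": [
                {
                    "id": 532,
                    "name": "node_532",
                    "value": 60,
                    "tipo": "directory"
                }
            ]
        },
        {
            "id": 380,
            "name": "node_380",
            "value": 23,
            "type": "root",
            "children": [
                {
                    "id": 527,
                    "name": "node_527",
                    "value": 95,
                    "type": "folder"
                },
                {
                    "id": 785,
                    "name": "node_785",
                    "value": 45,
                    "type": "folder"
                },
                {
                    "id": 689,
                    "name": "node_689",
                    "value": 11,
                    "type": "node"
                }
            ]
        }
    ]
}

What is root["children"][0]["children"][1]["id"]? 322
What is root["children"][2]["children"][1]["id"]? 785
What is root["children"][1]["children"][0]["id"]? 532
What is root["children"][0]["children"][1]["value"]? 65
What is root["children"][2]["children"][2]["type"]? "node"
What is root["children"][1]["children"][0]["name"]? "node_532"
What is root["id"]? 517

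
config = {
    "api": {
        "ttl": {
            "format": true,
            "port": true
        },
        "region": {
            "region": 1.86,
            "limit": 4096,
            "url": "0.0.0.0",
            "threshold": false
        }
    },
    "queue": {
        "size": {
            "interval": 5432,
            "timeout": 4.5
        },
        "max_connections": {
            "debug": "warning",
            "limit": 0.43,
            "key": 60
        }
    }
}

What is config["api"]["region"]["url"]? "0.0.0.0"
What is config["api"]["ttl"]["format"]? True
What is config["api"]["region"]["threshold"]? False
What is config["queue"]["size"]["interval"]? 5432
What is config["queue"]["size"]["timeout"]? 4.5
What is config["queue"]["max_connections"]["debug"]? "warning"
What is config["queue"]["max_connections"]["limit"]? 0.43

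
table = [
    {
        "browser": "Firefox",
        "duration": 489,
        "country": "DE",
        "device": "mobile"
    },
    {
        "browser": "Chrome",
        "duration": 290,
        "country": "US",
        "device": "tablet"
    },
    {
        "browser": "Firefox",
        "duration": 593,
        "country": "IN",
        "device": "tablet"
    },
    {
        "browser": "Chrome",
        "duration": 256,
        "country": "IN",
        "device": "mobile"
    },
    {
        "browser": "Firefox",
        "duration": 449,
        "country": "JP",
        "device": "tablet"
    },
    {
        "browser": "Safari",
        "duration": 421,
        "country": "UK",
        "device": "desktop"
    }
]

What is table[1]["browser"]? "Chrome"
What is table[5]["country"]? "UK"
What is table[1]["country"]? "US"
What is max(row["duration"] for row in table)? 593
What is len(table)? 6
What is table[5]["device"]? "desktop"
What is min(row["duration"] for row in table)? 256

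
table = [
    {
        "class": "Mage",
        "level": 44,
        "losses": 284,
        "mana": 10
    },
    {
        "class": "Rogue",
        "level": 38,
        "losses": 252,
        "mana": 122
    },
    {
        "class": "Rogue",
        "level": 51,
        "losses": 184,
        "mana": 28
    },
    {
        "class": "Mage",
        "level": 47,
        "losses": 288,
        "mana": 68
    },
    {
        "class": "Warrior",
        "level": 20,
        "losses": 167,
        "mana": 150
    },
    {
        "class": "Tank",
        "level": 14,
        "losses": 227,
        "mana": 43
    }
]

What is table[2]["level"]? 51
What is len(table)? 6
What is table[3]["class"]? "Mage"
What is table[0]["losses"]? 284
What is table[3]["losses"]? 288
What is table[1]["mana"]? 122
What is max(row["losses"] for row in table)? 288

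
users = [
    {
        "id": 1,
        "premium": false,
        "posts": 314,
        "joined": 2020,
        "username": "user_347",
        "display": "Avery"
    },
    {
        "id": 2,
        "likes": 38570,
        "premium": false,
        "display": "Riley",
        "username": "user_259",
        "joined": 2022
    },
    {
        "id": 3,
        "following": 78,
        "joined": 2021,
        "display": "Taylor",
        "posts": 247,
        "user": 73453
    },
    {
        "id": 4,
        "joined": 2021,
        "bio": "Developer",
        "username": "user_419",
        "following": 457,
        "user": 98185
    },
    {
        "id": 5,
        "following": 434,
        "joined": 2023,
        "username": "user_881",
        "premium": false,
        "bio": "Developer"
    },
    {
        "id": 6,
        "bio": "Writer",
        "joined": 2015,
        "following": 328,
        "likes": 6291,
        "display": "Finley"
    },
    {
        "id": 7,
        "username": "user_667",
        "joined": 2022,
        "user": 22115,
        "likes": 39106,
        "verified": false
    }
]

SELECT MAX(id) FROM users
7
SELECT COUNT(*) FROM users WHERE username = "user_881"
1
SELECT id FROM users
[1, 2, 3, 4, 5, 6, 7]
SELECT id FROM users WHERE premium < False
[]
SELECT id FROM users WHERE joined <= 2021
[1, 3, 4, 6]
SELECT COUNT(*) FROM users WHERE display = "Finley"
1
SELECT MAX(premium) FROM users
False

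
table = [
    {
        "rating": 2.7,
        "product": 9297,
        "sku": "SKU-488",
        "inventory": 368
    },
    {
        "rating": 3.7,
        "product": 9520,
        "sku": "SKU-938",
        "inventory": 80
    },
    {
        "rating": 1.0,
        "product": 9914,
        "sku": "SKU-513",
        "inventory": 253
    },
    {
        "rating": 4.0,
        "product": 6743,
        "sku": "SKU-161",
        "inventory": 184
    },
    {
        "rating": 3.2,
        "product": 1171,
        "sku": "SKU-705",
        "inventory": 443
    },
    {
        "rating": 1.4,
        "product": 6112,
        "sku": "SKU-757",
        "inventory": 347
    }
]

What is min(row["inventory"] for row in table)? 80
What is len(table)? 6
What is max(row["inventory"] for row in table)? 443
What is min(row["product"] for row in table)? 1171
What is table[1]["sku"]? "SKU-938"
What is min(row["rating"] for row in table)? 1.0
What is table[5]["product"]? 6112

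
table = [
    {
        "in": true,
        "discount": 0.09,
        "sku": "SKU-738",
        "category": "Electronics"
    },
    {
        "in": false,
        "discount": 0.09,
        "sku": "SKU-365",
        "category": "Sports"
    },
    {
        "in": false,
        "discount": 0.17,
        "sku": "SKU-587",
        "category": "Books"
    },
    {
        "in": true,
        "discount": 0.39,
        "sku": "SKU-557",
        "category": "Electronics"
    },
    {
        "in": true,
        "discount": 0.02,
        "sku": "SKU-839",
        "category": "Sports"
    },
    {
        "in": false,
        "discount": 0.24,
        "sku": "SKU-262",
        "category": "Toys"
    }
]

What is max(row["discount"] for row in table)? 0.39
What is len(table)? 6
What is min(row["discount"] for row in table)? 0.02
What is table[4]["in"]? True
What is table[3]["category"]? "Electronics"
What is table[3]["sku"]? "SKU-557"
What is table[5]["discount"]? 0.24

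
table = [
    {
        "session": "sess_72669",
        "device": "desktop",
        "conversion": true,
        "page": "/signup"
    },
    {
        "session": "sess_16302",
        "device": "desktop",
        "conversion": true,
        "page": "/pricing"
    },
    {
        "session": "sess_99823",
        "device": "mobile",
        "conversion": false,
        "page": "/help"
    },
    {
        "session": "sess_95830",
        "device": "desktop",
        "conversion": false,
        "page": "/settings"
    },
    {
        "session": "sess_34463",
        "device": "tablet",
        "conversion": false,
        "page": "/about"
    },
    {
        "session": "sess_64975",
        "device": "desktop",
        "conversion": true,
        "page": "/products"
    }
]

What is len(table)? 6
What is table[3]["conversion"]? False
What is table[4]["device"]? "tablet"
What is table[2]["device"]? "mobile"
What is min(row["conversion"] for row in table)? False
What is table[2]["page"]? "/help"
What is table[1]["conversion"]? True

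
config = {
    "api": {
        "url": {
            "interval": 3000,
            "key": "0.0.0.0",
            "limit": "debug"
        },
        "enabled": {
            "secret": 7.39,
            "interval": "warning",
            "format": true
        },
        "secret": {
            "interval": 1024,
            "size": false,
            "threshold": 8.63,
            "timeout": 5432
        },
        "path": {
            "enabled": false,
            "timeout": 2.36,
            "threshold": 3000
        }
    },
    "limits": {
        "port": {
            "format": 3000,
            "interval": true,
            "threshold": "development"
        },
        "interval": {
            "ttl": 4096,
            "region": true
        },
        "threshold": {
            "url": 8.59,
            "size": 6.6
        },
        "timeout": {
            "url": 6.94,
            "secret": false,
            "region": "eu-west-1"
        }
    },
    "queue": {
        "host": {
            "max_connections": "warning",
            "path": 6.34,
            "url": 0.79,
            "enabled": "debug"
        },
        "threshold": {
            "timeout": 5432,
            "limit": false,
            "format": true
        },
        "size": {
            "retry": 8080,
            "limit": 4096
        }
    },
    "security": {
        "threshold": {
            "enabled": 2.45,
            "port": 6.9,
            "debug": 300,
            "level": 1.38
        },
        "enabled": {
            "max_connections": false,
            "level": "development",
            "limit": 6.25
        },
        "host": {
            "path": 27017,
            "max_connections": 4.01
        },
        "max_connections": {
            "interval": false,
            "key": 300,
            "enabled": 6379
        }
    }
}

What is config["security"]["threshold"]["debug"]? 300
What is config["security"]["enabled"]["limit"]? 6.25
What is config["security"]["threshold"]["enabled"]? 2.45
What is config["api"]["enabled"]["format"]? True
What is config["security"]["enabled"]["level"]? "development"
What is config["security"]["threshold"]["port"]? 6.9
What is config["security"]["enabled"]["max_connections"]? False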